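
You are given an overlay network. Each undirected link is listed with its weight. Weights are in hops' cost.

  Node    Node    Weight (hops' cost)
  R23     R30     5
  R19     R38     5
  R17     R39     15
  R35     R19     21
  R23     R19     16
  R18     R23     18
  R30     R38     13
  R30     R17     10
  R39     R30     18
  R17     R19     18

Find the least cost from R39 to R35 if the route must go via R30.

Shortest R39→R30: R39 → R30 = 18
Best R30 to R35: R30 → R38 → R19 → R35 costing 39
Total via R30: 18 + 39 = 57 hops' cost.

57 hops' cost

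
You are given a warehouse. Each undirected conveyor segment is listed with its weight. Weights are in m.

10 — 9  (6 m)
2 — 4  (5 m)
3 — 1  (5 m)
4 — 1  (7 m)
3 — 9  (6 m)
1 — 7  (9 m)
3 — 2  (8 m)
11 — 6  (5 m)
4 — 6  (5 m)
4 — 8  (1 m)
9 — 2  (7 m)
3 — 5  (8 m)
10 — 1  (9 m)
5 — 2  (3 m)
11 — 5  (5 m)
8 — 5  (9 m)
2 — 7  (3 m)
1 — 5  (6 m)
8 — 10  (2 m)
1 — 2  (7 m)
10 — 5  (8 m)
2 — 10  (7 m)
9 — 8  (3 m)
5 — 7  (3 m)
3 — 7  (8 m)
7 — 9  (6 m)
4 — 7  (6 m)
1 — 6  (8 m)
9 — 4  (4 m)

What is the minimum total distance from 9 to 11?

14 m

Candidate routes:
9–7–2–5–11: 6+3+3+5 = 17
9–7–5–11: 6+3+5 = 14
9–8–4–2–5–11: 3+1+5+3+5 = 17
9–2–5–11: 7+3+5 = 15
The minimum is 14 m via 9–7–5–11.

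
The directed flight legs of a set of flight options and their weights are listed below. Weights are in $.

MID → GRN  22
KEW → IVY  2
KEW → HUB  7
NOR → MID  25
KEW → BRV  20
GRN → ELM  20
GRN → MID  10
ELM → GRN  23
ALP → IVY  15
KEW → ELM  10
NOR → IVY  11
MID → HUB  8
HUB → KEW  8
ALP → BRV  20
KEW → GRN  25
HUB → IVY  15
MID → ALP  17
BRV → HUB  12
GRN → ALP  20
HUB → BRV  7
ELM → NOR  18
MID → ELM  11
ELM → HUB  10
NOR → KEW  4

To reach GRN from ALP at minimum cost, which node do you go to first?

Compare a few routes:
ALP → BRV → HUB → KEW → GRN: 20+12+8+25 = 65
ALP → BRV → HUB → KEW → ELM → GRN: 20+12+8+10+23 = 73
The minimum is $65 via ALP → BRV → HUB → KEW → GRN.
So from ALP the first move is to BRV.

BRV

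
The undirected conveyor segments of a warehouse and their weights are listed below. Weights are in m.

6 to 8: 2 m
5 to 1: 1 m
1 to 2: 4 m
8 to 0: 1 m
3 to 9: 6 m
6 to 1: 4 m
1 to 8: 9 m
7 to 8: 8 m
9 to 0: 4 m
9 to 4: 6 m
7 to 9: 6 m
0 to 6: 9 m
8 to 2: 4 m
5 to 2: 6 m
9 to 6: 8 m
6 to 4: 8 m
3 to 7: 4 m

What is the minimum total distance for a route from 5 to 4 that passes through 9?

18 m

Shortest 5→9: 5 → 1 → 6 → 8 → 0 → 9 = 12
Shortest 9→4: 9 → 4 = 6
Total via 9: 12 + 6 = 18 m.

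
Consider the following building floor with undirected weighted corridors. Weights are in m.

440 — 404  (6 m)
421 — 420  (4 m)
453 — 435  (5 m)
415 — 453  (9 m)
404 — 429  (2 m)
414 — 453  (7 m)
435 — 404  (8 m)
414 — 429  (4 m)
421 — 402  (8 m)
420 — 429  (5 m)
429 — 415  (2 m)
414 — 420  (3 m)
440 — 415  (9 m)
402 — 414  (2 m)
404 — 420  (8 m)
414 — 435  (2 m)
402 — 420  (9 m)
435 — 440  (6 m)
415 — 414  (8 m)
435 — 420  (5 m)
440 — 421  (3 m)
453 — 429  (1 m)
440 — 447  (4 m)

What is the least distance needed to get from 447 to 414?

12 m

Enumerating some paths:
447 - 440 - 435 - 414: 4+6+2 = 12
447 - 440 - 404 - 429 - 414: 4+6+2+4 = 16
447 - 440 - 421 - 402 - 414: 4+3+8+2 = 17
447 - 440 - 421 - 420 - 414: 4+3+4+3 = 14
The minimum is 12 m via 447 - 440 - 435 - 414.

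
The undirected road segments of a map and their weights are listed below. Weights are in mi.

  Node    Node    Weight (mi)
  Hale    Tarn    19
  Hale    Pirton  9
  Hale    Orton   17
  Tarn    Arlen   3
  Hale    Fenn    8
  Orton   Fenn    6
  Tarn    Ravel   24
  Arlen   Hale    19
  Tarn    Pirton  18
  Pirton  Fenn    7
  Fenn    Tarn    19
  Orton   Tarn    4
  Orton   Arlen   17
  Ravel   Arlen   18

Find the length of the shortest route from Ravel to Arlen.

18 mi

Compare a few routes:
Ravel - Tarn - Arlen: 24+3 = 27
Ravel - Arlen: 18 = 18
The minimum is 18 mi via Ravel - Arlen.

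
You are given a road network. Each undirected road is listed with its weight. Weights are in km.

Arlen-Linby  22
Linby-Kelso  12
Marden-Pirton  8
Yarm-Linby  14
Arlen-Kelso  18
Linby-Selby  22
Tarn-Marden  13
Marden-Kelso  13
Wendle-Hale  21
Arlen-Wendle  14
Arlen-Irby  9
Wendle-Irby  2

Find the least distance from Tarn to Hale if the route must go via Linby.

92 km

Best Tarn to Linby: Tarn–Marden–Kelso–Linby costing 38
Best Linby to Hale: Linby–Arlen–Irby–Wendle–Hale costing 54
Total via Linby: 38 + 54 = 92 km.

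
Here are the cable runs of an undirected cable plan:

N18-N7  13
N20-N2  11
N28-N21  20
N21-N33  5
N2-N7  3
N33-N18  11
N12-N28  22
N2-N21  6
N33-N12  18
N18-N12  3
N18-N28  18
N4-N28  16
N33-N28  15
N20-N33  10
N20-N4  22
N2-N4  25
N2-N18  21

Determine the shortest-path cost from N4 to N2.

Enumerating some paths:
N4 → N2: 25 = 25
N4 → N28 → N33 → N21 → N2: 16+15+5+6 = 42
N4 → N20 → N2: 22+11 = 33
N4 → N28 → N21 → N2: 16+20+6 = 42
The minimum is 25 via N4 → N2.

25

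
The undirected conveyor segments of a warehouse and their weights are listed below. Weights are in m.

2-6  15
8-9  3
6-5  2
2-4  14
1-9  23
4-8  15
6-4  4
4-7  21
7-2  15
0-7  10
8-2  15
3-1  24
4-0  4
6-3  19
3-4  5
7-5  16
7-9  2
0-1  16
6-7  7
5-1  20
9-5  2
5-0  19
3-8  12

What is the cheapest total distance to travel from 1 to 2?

Candidate routes:
1 → 5 → 9 → 7 → 2: 20+2+2+15 = 39
1 → 0 → 4 → 2: 16+4+14 = 34
1 → 5 → 6 → 2: 20+2+15 = 37
1 → 0 → 4 → 6 → 2: 16+4+4+15 = 39
The minimum is 34 m via 1 → 0 → 4 → 2.

34 m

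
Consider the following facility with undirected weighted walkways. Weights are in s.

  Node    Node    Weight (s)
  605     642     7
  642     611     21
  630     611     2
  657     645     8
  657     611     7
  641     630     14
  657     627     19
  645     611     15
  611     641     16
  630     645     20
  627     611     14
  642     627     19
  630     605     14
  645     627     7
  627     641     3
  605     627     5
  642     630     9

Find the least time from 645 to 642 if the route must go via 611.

26 s

Best 645 to 611: 645–611 costing 15
Best 611 to 642: 611–630–642 costing 11
Total via 611: 15 + 11 = 26 s.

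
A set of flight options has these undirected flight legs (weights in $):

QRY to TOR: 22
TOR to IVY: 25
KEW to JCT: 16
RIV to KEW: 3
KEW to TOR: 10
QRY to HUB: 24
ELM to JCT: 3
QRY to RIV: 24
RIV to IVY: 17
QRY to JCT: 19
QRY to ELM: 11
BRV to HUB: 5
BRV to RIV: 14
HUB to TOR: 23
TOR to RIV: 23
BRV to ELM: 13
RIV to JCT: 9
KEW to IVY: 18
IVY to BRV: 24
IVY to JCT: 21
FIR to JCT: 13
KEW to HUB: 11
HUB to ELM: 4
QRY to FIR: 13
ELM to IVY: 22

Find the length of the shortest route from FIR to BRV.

Candidate routes:
FIR–JCT–ELM–HUB–BRV: 13+3+4+5 = 25
FIR–QRY–ELM–HUB–BRV: 13+11+4+5 = 33
FIR–JCT–RIV–BRV: 13+9+14 = 36
FIR–JCT–ELM–BRV: 13+3+13 = 29
The minimum is $25 via FIR–JCT–ELM–HUB–BRV.

$25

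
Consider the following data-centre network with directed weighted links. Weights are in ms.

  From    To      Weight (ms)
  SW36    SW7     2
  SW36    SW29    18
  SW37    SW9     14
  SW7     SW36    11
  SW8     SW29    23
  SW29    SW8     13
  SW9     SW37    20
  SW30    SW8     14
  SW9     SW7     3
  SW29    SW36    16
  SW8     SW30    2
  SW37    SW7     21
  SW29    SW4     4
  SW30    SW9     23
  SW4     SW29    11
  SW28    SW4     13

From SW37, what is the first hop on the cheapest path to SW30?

Enumerating some paths:
SW37 - SW7 - SW36 - SW29 - SW8 - SW30: 21+11+18+13+2 = 65
SW37 - SW9 - SW7 - SW36 - SW29 - SW8 - SW30: 14+3+11+18+13+2 = 61
The minimum is 61 ms via SW37 - SW9 - SW7 - SW36 - SW29 - SW8 - SW30.
So from SW37 the first move is to SW9.

SW9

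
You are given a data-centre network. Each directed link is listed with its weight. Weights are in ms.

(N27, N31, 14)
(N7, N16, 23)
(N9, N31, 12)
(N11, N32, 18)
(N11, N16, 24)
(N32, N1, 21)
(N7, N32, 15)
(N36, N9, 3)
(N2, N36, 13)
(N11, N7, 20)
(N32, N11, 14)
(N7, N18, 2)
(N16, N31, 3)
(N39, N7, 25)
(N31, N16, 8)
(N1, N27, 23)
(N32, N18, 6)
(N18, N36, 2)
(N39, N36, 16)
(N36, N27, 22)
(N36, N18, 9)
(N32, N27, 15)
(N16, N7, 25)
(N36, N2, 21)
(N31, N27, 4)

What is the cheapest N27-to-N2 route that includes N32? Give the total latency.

Shortest N27→N32: N27–N31–N16–N7–N32 = 62
Shortest N32→N2: N32–N18–N36–N2 = 29
Total via N32: 62 + 29 = 91 ms.

91 ms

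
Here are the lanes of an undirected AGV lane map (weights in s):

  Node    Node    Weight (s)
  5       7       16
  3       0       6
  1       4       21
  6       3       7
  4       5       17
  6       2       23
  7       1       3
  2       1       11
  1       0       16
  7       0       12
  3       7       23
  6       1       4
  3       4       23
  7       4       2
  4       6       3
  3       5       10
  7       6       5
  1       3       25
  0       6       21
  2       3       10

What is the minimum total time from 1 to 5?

Shortest distances from 1:
1: 0
7: 3  (via 1)
6: 4  (via 1)
4: 5  (via 7)
2: 11  (via 1)
3: 11  (via 6)
0: 15  (via 7)
5: 19  (via 7)
Shortest route: 1 → 7 → 5 = 19 s.

19 s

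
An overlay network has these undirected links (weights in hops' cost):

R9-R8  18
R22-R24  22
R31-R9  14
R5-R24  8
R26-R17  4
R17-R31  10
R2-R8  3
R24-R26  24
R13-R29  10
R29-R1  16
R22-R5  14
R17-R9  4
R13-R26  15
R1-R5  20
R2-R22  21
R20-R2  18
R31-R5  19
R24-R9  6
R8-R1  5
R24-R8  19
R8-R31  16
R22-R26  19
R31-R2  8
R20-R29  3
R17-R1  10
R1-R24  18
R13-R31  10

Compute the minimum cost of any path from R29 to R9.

Settle nodes by increasing distance from R29:
R29: 0
R20: 3  (via R29)
R13: 10  (via R29)
R1: 16  (via R29)
R31: 20  (via R13)
R8: 21  (via R1)
R2: 21  (via R20)
R26: 25  (via R13)
R17: 26  (via R1)
R9: 30  (via R17)
Shortest route: R29 → R1 → R17 → R9 = 30 hops' cost.

30 hops' cost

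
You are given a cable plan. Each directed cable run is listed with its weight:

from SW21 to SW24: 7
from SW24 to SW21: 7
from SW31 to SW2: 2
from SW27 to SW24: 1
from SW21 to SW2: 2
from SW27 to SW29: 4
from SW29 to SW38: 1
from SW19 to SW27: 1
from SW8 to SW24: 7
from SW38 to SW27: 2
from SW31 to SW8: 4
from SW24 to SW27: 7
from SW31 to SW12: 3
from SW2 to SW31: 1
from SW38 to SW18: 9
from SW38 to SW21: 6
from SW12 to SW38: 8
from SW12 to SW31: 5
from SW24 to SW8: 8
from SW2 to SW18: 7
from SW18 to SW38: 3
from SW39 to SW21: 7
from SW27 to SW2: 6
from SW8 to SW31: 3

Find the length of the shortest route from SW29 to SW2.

Settle nodes by increasing distance from SW29:
SW29: 0
SW38: 1  (via SW29)
SW27: 3  (via SW38)
SW24: 4  (via SW27)
SW21: 7  (via SW38)
SW2: 9  (via SW27)
Shortest route: SW29–SW38–SW27–SW2 = 9.

9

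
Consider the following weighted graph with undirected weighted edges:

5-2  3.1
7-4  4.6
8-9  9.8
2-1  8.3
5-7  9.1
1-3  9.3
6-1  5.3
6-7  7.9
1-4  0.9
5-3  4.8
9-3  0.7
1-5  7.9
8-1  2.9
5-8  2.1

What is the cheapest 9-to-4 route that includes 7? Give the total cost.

19.2

Shortest 9→7: 9–3–5–7 = 14.6
Best 7 to 4: 7–4 costing 4.6
Total via 7: 14.6 + 4.6 = 19.2.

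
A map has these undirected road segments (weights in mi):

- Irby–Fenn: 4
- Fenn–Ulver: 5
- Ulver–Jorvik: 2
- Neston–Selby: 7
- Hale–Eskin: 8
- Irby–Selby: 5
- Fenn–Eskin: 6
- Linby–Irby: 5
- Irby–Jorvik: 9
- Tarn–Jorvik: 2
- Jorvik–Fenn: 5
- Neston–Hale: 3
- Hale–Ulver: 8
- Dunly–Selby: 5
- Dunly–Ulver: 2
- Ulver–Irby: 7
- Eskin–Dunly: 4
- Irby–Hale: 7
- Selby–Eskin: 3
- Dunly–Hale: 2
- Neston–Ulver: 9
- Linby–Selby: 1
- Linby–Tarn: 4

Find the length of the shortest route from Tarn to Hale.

Compare a few routes:
Tarn → Linby → Selby → Dunly → Hale: 4+1+5+2 = 12
Tarn → Jorvik → Ulver → Dunly → Hale: 2+2+2+2 = 8
Tarn → Jorvik → Ulver → Hale: 2+2+8 = 12
Cheapest is Tarn → Jorvik → Ulver → Dunly → Hale at 8 mi.

8 mi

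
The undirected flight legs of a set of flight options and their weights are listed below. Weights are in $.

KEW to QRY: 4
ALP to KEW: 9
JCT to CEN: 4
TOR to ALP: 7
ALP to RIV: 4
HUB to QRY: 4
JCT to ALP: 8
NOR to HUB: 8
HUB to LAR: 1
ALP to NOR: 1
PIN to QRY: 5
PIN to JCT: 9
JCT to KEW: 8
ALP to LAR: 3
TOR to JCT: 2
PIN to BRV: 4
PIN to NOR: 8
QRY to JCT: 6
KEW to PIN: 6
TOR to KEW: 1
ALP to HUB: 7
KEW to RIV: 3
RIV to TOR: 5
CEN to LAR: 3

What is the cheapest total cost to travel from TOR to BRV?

$11

Shortest distances from TOR:
TOR: 0
KEW: 1  (via TOR)
JCT: 2  (via TOR)
RIV: 4  (via KEW)
QRY: 5  (via KEW)
CEN: 6  (via JCT)
PIN: 7  (via KEW)
ALP: 7  (via TOR)
NOR: 8  (via ALP)
LAR: 9  (via CEN)
HUB: 9  (via QRY)
BRV: 11  (via PIN)
Shortest route: TOR–KEW–PIN–BRV = $11.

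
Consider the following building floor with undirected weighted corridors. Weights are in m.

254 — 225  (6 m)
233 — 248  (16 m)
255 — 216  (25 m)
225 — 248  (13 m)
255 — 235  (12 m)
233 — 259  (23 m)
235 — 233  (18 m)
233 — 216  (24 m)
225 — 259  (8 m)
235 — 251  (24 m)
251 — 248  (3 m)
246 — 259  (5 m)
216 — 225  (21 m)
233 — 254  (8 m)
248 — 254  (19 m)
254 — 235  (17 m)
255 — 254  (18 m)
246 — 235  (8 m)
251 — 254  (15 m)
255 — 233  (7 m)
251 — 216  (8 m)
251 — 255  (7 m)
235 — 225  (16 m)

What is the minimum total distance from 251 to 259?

24 m

Candidate routes:
251 - 254 - 225 - 259: 15+6+8 = 29
251 - 248 - 225 - 259: 3+13+8 = 24
251 - 255 - 235 - 246 - 259: 7+12+8+5 = 32
Cheapest is 251 - 248 - 225 - 259 at 24 m.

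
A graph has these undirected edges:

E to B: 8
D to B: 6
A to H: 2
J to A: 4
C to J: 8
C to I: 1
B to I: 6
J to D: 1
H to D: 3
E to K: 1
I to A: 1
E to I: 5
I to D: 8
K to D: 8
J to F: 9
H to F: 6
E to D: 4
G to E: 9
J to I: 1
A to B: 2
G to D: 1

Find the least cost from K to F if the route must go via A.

Shortest K→A: K–E–I–A = 7
Best A to F: A–H–F costing 8
Total via A: 7 + 8 = 15.

15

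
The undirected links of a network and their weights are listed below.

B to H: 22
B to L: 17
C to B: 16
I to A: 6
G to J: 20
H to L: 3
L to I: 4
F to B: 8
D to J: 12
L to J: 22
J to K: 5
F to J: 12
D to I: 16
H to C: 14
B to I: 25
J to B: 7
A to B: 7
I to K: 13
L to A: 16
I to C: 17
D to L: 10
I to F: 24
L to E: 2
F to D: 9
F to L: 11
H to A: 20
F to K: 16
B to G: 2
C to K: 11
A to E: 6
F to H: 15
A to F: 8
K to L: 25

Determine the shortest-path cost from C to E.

Candidate routes:
C → H → L → E: 14+3+2 = 19
C → I → L → E: 17+4+2 = 23
The minimum is 19 via C → H → L → E.

19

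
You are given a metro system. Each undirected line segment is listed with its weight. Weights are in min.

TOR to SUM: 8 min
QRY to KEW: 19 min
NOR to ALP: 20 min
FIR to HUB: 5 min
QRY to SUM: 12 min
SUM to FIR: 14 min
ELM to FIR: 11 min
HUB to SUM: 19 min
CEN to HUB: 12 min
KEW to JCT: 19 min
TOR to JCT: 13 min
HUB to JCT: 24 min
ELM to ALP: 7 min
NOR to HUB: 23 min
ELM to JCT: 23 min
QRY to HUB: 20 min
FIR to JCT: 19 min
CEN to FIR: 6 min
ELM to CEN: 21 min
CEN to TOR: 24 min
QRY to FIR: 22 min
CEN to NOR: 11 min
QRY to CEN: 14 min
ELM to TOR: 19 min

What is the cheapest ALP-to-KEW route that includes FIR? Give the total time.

56 min

Shortest ALP→FIR: ALP–ELM–FIR = 18
Shortest FIR→KEW: FIR–JCT–KEW = 38
Total via FIR: 18 + 38 = 56 min.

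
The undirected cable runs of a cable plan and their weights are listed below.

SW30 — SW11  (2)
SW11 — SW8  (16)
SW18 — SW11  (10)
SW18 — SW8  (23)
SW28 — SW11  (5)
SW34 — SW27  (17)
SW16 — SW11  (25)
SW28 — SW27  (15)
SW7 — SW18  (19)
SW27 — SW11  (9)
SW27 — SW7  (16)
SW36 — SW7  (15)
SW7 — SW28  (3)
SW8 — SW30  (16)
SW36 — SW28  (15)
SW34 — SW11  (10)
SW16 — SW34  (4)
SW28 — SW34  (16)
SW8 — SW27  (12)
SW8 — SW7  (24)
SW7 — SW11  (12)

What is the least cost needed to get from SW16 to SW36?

Settle nodes by increasing distance from SW16:
SW16: 0
SW34: 4  (via SW16)
SW11: 14  (via SW34)
SW30: 16  (via SW11)
SW28: 19  (via SW11)
SW27: 21  (via SW34)
SW7: 22  (via SW28)
SW18: 24  (via SW11)
SW8: 30  (via SW11)
SW36: 34  (via SW28)
Shortest route: SW16 → SW34 → SW11 → SW28 → SW36 = 34.

34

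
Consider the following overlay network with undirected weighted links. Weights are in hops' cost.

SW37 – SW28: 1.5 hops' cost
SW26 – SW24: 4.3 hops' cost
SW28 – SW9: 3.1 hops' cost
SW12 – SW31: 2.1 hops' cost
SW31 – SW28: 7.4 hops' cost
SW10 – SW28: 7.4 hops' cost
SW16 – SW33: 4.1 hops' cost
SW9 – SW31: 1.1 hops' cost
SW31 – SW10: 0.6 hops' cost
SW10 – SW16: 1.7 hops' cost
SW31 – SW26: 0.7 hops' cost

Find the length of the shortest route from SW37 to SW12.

Running Dijkstra from SW37:
SW37: 0
SW28: 1.5  (via SW37)
SW9: 4.6  (via SW28)
SW31: 5.7  (via SW9)
SW10: 6.3  (via SW31)
SW26: 6.4  (via SW31)
SW12: 7.8  (via SW31)
Shortest route: SW37–SW28–SW9–SW31–SW12 = 7.8 hops' cost.

7.8 hops' cost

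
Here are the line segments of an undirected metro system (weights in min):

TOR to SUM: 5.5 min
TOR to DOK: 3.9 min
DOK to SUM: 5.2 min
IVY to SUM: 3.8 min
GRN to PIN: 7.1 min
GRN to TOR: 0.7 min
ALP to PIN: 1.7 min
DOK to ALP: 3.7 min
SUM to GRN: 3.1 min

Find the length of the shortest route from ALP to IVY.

Compare a few routes:
ALP - DOK - TOR - GRN - SUM - IVY: 3.7+3.9+0.7+3.1+3.8 = 15.2
ALP - DOK - SUM - IVY: 3.7+5.2+3.8 = 12.7
ALP - PIN - GRN - SUM - IVY: 1.7+7.1+3.1+3.8 = 15.7
The minimum is 12.7 min via ALP - DOK - SUM - IVY.

12.7 min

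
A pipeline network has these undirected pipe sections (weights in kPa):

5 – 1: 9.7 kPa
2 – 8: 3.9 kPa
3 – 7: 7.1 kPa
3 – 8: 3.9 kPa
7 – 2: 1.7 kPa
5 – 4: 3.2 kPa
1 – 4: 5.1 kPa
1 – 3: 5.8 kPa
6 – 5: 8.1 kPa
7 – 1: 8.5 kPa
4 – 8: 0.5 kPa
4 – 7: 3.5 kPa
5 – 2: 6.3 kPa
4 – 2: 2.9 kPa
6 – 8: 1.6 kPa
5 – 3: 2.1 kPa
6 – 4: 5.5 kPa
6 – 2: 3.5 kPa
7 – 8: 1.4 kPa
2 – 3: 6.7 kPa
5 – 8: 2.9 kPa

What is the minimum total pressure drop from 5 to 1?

Shortest distances from 5:
5: 0
3: 2.1  (via 5)
8: 2.9  (via 5)
4: 3.2  (via 5)
7: 4.3  (via 8)
6: 4.5  (via 8)
2: 6  (via 7)
1: 7.9  (via 3)
Shortest route: 5–3–1 = 7.9 kPa.

7.9 kPa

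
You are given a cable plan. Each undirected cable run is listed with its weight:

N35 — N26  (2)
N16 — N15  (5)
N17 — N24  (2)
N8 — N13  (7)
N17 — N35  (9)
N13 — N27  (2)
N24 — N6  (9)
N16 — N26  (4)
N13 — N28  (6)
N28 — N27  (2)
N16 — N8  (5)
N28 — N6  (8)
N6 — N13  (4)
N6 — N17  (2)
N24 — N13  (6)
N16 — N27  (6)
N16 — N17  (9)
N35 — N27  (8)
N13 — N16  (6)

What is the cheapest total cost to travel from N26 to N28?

12

Compare a few routes:
N26–N16–N13–N27–N28: 4+6+2+2 = 14
N26–N35–N27–N28: 2+8+2 = 12
Cheapest is N26–N35–N27–N28 at 12.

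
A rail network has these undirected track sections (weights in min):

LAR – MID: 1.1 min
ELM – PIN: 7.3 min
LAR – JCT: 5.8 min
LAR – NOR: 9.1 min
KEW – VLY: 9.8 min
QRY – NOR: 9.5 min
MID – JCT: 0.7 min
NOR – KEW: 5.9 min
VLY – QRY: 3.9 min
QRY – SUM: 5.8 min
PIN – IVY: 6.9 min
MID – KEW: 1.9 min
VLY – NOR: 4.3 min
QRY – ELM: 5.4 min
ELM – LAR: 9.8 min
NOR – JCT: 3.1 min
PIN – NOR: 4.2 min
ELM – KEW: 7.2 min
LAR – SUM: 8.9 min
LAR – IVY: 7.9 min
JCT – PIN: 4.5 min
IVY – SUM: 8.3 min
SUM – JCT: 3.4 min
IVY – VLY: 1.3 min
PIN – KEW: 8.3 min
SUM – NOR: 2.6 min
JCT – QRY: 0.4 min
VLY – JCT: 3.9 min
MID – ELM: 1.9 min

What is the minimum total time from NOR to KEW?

5.7 min

Enumerating some paths:
NOR–KEW: 5.9 = 5.9
NOR–JCT–MID–KEW: 3.1+0.7+1.9 = 5.7
NOR–SUM–JCT–MID–KEW: 2.6+3.4+0.7+1.9 = 8.6
The minimum is 5.7 min via NOR–JCT–MID–KEW.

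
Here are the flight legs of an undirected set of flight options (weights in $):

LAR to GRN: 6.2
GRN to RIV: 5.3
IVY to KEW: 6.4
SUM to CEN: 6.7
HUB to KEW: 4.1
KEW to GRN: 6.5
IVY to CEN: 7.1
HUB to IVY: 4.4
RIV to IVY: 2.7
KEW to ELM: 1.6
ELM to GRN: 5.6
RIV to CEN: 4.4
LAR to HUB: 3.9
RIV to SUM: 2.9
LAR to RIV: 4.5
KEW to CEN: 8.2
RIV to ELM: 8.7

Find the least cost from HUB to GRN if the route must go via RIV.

Shortest HUB→RIV: HUB–IVY–RIV = 7.1
Best RIV to GRN: RIV–GRN costing 5.3
Total via RIV: 7.1 + 5.3 = $12.4.

$12.4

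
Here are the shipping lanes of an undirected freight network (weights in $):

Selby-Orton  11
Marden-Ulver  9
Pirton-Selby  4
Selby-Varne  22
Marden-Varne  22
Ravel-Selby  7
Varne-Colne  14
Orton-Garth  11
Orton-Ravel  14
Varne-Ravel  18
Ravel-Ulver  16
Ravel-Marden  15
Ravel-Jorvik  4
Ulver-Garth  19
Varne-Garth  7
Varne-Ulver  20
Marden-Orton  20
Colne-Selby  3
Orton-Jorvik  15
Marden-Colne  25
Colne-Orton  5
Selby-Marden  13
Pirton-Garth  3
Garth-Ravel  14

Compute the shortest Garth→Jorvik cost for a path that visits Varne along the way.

$29

Best Garth to Varne: Garth → Varne costing 7
Shortest Varne→Jorvik: Varne → Ravel → Jorvik = 22
Total via Varne: 7 + 22 = $29.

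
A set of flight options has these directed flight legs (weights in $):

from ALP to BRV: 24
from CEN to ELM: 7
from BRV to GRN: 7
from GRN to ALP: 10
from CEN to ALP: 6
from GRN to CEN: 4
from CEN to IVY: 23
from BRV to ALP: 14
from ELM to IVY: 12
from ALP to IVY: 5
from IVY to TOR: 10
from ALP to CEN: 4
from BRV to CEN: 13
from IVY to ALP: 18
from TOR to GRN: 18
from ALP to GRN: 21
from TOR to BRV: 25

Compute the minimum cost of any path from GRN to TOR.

Candidate routes:
GRN → ALP → IVY → TOR: 10+5+10 = 25
GRN → CEN → ELM → IVY → TOR: 4+7+12+10 = 33
The minimum is $25 via GRN → ALP → IVY → TOR.

$25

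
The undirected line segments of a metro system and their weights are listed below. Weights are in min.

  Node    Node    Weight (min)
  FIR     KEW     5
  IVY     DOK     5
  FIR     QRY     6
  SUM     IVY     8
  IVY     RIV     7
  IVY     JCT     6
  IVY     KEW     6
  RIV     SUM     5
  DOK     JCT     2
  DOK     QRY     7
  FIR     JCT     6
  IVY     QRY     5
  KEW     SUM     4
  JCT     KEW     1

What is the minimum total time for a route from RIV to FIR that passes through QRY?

Shortest RIV→QRY: RIV → IVY → QRY = 12
Shortest QRY→FIR: QRY → FIR = 6
Total via QRY: 12 + 6 = 18 min.

18 min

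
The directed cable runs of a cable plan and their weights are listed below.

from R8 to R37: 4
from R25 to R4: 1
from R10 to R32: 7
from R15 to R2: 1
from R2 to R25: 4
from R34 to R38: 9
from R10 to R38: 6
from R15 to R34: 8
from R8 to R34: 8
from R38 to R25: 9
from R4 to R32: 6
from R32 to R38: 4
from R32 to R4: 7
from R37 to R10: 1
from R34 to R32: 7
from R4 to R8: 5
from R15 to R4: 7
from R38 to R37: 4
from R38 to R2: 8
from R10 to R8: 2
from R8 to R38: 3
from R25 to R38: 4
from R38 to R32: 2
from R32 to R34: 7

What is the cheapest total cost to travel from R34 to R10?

14

Compare a few routes:
R34–R38–R37–R10: 9+4+1 = 14
R34–R32–R4–R8–R37–R10: 7+7+5+4+1 = 24
R34–R32–R4–R8–R38–R37–R10: 7+7+5+3+4+1 = 27
R34–R32–R38–R37–R10: 7+4+4+1 = 16
The minimum is 14 via R34–R38–R37–R10.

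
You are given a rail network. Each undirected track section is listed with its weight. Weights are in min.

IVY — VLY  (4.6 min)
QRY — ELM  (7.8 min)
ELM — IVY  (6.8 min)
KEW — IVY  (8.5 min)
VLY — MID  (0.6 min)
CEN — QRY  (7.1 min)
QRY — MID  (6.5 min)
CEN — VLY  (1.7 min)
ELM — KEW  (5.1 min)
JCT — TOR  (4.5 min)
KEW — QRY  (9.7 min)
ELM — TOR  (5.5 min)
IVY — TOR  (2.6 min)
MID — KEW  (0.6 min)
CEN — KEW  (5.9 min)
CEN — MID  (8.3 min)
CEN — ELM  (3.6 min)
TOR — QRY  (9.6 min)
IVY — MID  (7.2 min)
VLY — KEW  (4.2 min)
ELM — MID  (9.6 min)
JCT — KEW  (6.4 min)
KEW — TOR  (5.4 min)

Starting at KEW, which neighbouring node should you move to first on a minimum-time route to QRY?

MID

Compare a few routes:
KEW → MID → QRY: 0.6+6.5 = 7.1
KEW → QRY: 9.7 = 9.7
The minimum is 7.1 min via KEW → MID → QRY.
So from KEW the first move is to MID.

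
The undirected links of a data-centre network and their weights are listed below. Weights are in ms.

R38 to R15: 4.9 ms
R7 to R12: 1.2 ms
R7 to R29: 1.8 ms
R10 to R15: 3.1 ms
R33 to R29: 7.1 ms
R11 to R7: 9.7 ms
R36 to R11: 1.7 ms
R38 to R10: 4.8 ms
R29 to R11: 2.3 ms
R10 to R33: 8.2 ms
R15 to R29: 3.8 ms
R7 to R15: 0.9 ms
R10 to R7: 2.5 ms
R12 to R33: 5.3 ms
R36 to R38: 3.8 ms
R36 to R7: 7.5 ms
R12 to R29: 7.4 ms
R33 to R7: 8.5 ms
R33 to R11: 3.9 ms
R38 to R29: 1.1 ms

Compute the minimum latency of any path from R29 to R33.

6.2 ms

Enumerating some paths:
R29 - R33: 7.1 = 7.1
R29 - R7 - R33: 1.8+8.5 = 10.3
R29 - R11 - R33: 2.3+3.9 = 6.2
R29 - R7 - R12 - R33: 1.8+1.2+5.3 = 8.3
Cheapest is R29 - R11 - R33 at 6.2 ms.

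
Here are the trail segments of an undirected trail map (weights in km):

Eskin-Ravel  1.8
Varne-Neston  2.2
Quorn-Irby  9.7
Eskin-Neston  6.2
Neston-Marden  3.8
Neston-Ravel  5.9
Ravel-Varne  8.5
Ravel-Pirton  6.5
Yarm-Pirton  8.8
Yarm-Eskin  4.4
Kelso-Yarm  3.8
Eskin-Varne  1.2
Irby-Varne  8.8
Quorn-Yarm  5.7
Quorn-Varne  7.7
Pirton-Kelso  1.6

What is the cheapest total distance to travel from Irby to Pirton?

Enumerating some paths:
Irby → Varne → Eskin → Yarm → Kelso → Pirton: 8.8+1.2+4.4+3.8+1.6 = 19.8
Irby → Varne → Eskin → Ravel → Pirton: 8.8+1.2+1.8+6.5 = 18.3
Cheapest is Irby → Varne → Eskin → Ravel → Pirton at 18.3 km.

18.3 km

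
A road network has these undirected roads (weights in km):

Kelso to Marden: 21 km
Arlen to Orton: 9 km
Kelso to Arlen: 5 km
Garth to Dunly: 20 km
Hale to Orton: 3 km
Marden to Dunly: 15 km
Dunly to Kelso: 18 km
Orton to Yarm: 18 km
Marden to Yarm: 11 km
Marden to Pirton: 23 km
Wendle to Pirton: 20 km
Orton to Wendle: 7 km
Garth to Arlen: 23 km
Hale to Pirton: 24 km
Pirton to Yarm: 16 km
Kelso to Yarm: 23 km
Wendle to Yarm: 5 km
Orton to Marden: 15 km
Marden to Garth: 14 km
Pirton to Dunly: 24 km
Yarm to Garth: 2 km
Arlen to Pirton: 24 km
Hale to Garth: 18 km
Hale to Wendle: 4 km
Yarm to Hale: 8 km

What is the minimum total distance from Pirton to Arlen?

Enumerating some paths:
Pirton → Arlen: 24 = 24
Pirton → Hale → Orton → Arlen: 24+3+9 = 36
Pirton → Wendle → Hale → Orton → Arlen: 20+4+3+9 = 36
Pirton → Wendle → Orton → Arlen: 20+7+9 = 36
The minimum is 24 km via Pirton → Arlen.

24 km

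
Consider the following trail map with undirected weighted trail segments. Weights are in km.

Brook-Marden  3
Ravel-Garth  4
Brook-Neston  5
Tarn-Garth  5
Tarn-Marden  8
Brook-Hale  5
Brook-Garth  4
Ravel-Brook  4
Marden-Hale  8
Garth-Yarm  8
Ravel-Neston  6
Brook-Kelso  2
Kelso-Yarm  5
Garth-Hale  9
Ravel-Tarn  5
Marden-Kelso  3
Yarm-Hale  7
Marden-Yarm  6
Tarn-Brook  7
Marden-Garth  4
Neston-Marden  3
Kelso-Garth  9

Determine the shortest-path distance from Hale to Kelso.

Enumerating some paths:
Hale → Brook → Kelso: 5+2 = 7
Hale → Marden → Kelso: 8+3 = 11
Hale → Brook → Marden → Kelso: 5+3+3 = 11
Hale → Yarm → Kelso: 7+5 = 12
The minimum is 7 km via Hale → Brook → Kelso.

7 km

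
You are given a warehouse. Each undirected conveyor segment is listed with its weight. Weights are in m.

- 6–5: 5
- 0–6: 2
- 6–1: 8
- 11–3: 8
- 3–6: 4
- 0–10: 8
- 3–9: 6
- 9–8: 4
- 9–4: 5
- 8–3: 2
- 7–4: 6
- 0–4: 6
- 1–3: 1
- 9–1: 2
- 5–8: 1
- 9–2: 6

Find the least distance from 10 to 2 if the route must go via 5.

Shortest 10→5: 10–0–6–5 = 15
Best 5 to 2: 5–8–9–2 costing 11
Total via 5: 15 + 11 = 26 m.

26 m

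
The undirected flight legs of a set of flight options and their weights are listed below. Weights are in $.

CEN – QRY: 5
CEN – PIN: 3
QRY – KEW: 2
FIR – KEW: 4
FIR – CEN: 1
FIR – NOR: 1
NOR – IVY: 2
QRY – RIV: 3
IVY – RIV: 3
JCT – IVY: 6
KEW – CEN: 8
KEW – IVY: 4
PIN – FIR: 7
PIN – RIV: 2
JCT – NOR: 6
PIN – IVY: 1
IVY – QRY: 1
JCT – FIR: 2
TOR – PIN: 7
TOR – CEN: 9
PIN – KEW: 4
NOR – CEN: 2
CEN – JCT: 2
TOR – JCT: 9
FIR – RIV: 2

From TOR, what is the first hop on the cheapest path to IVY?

Enumerating some paths:
TOR–PIN–RIV–IVY: 7+2+3 = 12
TOR–PIN–IVY: 7+1 = 8
Cheapest is TOR–PIN–IVY at $8.
So from TOR the first move is to PIN.

PIN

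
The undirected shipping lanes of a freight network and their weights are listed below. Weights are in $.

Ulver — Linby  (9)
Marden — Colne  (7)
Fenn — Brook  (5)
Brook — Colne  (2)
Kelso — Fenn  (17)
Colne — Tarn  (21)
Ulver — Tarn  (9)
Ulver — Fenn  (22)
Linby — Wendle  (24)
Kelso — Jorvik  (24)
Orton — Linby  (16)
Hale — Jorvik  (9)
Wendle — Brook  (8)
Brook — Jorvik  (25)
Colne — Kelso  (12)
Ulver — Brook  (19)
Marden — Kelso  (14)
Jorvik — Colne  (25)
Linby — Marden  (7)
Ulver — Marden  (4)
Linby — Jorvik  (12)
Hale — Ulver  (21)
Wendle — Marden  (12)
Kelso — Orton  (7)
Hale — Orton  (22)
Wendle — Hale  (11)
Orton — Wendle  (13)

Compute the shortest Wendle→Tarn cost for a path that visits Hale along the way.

$41

Shortest Wendle→Hale: Wendle–Hale = 11
Best Hale to Tarn: Hale–Ulver–Tarn costing 30
Total via Hale: 11 + 30 = $41.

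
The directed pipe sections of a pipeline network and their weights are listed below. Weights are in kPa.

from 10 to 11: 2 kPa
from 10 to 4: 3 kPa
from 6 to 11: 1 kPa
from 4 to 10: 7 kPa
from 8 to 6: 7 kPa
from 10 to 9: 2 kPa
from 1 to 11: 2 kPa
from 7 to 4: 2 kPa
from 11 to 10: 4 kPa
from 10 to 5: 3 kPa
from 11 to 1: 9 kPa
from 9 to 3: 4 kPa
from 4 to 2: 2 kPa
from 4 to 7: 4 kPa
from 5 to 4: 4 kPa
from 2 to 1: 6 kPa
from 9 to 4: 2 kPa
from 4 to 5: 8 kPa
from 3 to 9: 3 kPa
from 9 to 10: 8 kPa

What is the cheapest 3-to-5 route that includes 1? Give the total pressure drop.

22 kPa

Shortest 3→1: 3–9–4–2–1 = 13
Shortest 1→5: 1–11–10–5 = 9
Total via 1: 13 + 9 = 22 kPa.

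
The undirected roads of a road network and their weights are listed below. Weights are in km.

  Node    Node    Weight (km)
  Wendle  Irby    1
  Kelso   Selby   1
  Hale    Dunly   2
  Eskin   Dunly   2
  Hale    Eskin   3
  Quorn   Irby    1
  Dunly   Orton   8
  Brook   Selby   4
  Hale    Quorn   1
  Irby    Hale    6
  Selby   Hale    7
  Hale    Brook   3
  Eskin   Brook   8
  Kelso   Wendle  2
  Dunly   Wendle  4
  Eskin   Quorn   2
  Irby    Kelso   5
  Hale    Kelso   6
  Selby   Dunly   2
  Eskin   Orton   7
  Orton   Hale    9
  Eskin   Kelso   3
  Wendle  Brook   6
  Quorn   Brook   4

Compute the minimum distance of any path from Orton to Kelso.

Settle nodes by increasing distance from Orton:
Orton: 0
Eskin: 7  (via Orton)
Dunly: 8  (via Orton)
Quorn: 9  (via Eskin)
Hale: 9  (via Orton)
Selby: 10  (via Dunly)
Kelso: 10  (via Eskin)
Shortest route: Orton → Eskin → Kelso = 10 km.

10 km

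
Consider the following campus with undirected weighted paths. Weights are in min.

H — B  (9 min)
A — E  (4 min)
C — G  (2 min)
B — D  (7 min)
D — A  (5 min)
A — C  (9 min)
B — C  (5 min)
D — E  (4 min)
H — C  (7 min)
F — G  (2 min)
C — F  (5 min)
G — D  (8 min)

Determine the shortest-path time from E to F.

14 min

Candidate routes:
E → A → C → G → F: 4+9+2+2 = 17
E → D → G → F: 4+8+2 = 14
Cheapest is E → D → G → F at 14 min.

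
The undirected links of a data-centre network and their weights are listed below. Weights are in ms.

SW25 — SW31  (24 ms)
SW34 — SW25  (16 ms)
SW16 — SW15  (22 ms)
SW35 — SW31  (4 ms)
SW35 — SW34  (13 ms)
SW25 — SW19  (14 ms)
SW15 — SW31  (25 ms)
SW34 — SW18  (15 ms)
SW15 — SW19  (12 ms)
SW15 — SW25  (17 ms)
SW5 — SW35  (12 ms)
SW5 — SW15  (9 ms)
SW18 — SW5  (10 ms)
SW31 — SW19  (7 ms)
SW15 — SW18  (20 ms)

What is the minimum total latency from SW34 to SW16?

Shortest distances from SW34:
SW34: 0
SW35: 13  (via SW34)
SW18: 15  (via SW34)
SW25: 16  (via SW34)
SW31: 17  (via SW35)
SW19: 24  (via SW31)
SW5: 25  (via SW35)
SW15: 33  (via SW25)
SW16: 55  (via SW15)
Shortest route: SW34–SW25–SW15–SW16 = 55 ms.

55 ms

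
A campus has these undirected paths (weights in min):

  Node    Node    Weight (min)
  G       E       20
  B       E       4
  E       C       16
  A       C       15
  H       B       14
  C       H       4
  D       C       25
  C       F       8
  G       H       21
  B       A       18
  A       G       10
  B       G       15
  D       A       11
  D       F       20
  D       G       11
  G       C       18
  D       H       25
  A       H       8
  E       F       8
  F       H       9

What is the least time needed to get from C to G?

Settle nodes by increasing distance from C:
C: 0
H: 4  (via C)
F: 8  (via C)
A: 12  (via H)
E: 16  (via C)
B: 18  (via H)
G: 18  (via C)
Shortest route: C → G = 18 min.

18 min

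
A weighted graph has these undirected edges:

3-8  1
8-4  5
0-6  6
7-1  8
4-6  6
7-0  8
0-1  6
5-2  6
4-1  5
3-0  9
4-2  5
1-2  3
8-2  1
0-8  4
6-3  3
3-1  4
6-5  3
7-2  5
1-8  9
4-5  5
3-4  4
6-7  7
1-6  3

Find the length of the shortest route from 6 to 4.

Candidate routes:
6 → 3 → 4: 3+4 = 7
6 → 4: 6 = 6
Cheapest is 6 → 4 at 6.

6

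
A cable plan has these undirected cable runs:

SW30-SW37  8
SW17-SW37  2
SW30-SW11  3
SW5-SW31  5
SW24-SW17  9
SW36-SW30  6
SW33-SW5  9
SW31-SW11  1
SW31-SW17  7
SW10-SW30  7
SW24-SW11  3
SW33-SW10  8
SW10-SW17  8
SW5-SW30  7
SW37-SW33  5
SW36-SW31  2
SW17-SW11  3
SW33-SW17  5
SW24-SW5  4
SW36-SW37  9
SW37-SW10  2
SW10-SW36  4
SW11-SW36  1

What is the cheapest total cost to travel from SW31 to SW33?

Settle nodes by increasing distance from SW31:
SW31: 0
SW11: 1  (via SW31)
SW36: 2  (via SW31)
SW24: 4  (via SW11)
SW30: 4  (via SW11)
SW17: 4  (via SW11)
SW5: 5  (via SW31)
SW37: 6  (via SW17)
SW10: 6  (via SW36)
SW33: 9  (via SW17)
Shortest route: SW31 → SW11 → SW17 → SW33 = 9.

9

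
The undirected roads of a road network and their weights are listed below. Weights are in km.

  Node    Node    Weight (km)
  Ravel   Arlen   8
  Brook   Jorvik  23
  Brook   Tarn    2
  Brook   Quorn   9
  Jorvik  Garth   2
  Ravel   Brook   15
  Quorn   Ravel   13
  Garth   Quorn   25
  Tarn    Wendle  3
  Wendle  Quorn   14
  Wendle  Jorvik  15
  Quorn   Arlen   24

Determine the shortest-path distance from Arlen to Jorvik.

Compare a few routes:
Arlen–Ravel–Brook–Jorvik: 8+15+23 = 46
Arlen–Ravel–Brook–Tarn–Wendle–Jorvik: 8+15+2+3+15 = 43
Arlen–Ravel–Quorn–Garth–Jorvik: 8+13+25+2 = 48
Cheapest is Arlen–Ravel–Brook–Tarn–Wendle–Jorvik at 43 km.

43 km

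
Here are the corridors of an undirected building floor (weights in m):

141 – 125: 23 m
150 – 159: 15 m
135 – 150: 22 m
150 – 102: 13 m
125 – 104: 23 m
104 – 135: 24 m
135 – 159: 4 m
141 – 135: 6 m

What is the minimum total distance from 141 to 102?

Settle nodes by increasing distance from 141:
141: 0
135: 6  (via 141)
159: 10  (via 135)
125: 23  (via 141)
150: 25  (via 159)
104: 30  (via 135)
102: 38  (via 150)
Shortest route: 141 → 135 → 159 → 150 → 102 = 38 m.

38 m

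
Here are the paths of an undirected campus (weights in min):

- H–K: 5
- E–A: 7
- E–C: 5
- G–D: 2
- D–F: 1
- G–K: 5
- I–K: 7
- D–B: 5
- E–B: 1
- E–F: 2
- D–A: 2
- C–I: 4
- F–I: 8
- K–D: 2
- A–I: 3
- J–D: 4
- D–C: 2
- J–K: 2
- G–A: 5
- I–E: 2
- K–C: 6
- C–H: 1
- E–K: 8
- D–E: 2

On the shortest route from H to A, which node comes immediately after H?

Enumerating some paths:
H → C → D → A: 1+2+2 = 5
H → K → D → A: 5+2+2 = 9
H → C → I → A: 1+4+3 = 8
Cheapest is H → C → D → A at 5 min.
So from H the first move is to C.

C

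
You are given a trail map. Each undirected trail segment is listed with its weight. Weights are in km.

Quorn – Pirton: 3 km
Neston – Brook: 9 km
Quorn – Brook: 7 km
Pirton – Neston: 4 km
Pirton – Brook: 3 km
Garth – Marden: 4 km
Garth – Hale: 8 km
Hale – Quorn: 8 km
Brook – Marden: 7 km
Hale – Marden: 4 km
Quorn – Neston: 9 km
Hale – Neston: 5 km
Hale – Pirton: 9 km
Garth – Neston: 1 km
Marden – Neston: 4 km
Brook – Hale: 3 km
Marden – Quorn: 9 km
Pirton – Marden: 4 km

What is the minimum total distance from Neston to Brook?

7 km

Shortest distances from Neston:
Neston: 0
Garth: 1  (via Neston)
Marden: 4  (via Neston)
Pirton: 4  (via Neston)
Hale: 5  (via Neston)
Brook: 7  (via Pirton)
Shortest route: Neston–Pirton–Brook = 7 km.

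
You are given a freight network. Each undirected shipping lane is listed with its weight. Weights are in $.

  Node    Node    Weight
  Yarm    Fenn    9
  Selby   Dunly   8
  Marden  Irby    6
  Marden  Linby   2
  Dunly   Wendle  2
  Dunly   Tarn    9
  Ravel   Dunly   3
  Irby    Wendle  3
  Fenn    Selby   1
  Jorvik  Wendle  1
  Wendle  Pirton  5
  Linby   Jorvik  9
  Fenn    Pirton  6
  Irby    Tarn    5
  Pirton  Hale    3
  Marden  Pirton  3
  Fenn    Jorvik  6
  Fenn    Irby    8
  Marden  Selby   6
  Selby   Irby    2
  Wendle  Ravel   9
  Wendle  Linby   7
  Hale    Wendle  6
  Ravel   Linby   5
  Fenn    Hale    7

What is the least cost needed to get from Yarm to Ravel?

Shortest distances from Yarm:
Yarm: 0
Fenn: 9  (via Yarm)
Selby: 10  (via Fenn)
Irby: 12  (via Selby)
Jorvik: 15  (via Fenn)
Wendle: 15  (via Irby)
Pirton: 15  (via Fenn)
Hale: 16  (via Fenn)
Marden: 16  (via Selby)
Dunly: 17  (via Wendle)
Tarn: 17  (via Irby)
Linby: 18  (via Marden)
Ravel: 20  (via Dunly)
Shortest route: Yarm → Fenn → Selby → Irby → Wendle → Dunly → Ravel = $20.

$20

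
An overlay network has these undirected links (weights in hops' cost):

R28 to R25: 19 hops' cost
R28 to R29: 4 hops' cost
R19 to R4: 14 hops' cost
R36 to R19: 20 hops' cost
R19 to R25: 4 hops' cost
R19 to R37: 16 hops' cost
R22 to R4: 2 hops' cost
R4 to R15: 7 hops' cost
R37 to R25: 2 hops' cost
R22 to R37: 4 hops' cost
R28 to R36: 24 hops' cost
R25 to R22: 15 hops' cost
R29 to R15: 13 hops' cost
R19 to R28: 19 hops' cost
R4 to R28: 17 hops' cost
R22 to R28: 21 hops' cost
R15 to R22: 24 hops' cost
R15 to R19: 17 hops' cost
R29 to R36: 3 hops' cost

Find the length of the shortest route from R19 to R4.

12 hops' cost

Settle nodes by increasing distance from R19:
R19: 0
R25: 4  (via R19)
R37: 6  (via R25)
R22: 10  (via R37)
R4: 12  (via R22)
Shortest route: R19 → R25 → R37 → R22 → R4 = 12 hops' cost.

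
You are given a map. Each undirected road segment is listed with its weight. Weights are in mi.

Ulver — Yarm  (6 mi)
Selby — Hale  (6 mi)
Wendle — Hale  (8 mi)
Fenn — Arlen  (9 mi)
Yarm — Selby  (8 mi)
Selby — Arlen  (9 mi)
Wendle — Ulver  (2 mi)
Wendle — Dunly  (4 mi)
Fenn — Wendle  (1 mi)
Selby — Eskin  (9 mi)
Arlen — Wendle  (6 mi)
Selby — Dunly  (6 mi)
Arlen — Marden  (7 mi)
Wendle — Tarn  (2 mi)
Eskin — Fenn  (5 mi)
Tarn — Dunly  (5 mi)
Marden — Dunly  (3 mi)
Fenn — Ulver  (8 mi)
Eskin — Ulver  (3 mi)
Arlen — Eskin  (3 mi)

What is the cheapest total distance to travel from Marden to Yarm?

15 mi

Shortest distances from Marden:
Marden: 0
Dunly: 3  (via Marden)
Arlen: 7  (via Marden)
Wendle: 7  (via Dunly)
Tarn: 8  (via Dunly)
Fenn: 8  (via Wendle)
Ulver: 9  (via Wendle)
Selby: 9  (via Dunly)
Eskin: 10  (via Arlen)
Yarm: 15  (via Ulver)
Shortest route: Marden–Dunly–Wendle–Ulver–Yarm = 15 mi.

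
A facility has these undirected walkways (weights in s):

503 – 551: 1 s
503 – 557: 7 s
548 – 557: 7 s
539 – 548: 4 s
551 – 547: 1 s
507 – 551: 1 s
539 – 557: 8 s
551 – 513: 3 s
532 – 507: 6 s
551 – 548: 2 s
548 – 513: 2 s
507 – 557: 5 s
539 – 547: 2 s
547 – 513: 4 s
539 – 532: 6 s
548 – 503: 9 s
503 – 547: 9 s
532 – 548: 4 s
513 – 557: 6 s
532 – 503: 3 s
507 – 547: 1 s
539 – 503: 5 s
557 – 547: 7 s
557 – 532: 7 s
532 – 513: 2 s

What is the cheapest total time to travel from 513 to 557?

6 s

Running Dijkstra from 513:
513: 0
532: 2  (via 513)
548: 2  (via 513)
551: 3  (via 513)
507: 4  (via 551)
547: 4  (via 513)
503: 4  (via 551)
557: 6  (via 513)
Shortest route: 513 → 557 = 6 s.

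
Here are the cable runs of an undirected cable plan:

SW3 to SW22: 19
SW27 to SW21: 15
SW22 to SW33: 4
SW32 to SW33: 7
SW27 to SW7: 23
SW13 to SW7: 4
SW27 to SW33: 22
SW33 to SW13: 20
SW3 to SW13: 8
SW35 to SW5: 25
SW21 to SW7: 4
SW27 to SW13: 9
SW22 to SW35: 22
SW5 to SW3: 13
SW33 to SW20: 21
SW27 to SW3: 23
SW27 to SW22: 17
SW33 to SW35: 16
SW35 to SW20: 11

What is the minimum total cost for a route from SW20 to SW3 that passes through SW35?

49

Best SW20 to SW35: SW20–SW35 costing 11
Best SW35 to SW3: SW35–SW5–SW3 costing 38
Total via SW35: 11 + 38 = 49.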